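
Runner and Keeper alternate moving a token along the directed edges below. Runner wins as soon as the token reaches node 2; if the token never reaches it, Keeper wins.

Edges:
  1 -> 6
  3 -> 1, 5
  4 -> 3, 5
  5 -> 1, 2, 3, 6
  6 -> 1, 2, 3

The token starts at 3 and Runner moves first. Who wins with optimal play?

Runner

Track states (vertex, player-to-move).
A0 = {(2,Runner), (2,Keeper)}
A1: add {(5,Runner), (6,Runner)}.
A2: add {(1,Keeper)}.
A3: add {(3,Runner)}.
(3,Runner) ∈ A3 ⇒ Runner forces the target.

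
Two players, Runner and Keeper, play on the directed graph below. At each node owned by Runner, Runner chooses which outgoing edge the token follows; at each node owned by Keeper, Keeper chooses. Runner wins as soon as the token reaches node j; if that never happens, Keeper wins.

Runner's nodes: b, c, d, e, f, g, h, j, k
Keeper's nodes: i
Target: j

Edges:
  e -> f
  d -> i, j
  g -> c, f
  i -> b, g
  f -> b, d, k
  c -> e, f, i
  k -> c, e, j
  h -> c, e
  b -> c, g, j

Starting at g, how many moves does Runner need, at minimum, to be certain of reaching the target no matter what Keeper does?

A0 = {j}
A1: add {b, d, k} — b (Runner) has b→j; d (Runner) has d→j; k (Runner) has k→j.
A2: add {f} — f (Runner) has f→b.
A3: add {c, e, g} — c (Runner) has c→f; e (Runner) has e→f; g (Runner) has g→f.
g enters the attractor at level 3, so Runner can force the target in 3 moves from there.

3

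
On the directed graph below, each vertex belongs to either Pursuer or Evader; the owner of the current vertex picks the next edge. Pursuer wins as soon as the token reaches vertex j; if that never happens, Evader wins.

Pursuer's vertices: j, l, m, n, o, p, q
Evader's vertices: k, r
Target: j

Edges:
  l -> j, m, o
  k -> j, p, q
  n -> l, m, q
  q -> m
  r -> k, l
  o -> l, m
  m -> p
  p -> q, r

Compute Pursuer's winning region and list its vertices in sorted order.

j, l, n, o

A0 = {j}
A1: add {l} — l (Pursuer) has l→j.
A2: add {n, o} — n (Pursuer) has n→l; o (Pursuer) has o→l.
A3 = A2; e.g. k (Evader) can still go to p. Fixed point.
Pursuer's winning region = {j, l, n, o}.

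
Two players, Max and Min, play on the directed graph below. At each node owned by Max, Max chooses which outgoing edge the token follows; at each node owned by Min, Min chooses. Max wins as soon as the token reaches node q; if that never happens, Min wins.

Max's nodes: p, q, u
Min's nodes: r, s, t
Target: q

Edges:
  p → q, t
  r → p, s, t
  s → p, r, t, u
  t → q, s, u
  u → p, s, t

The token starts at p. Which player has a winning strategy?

A0 = {q}
A1: add {p} — p (Max) has p→q.
p ∈ A1, so Max can force the target.

Max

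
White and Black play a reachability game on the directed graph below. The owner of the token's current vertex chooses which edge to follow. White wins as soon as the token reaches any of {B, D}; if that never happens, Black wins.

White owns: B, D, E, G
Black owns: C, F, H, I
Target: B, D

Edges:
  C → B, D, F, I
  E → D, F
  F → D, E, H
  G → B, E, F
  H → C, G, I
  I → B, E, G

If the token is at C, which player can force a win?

Black

A0 = {B, D}
A1: add {E, G} — E (White) has E→D; G (White) has G→B.
A2: add {I} — I (Black): all of {B, E, G} already in.
A3 = A2; e.g. C (Black) can still go to F. Fixed point.
C never enters the attractor, so Black can avoid the target forever.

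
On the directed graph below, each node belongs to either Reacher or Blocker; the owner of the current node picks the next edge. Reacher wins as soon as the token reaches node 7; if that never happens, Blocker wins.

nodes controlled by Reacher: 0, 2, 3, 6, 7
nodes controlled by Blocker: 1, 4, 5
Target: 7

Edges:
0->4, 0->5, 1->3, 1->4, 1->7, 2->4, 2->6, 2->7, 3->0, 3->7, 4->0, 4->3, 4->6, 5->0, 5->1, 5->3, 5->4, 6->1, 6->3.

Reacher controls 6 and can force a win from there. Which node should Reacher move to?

3

A0 = {7}
A1: add {2, 3} — 2 (Reacher) has 2→7; 3 (Reacher) has 3→7.
A2: add {6} — 6 (Reacher) has 6→3.
A3 = A2; e.g. 0 (Reacher) has no edge into A2. Fixed point.
From 6, successor 3 is in the attractor (rank 1); the other successor 1 is not.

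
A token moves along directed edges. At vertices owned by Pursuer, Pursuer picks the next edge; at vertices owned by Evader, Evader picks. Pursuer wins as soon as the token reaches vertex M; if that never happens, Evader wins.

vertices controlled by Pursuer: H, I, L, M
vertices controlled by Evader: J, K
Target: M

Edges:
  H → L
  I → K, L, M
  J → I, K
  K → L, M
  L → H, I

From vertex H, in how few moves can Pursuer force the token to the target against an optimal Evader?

3

A0 = {M}
A1: add {I} — I (Pursuer) has I→M.
A2: add {L} — L (Pursuer) has L→I.
A3: add {H, K} — H (Pursuer) has H→L; K (Evader): all of {L, M} already in.
H enters the attractor at level 3, so Pursuer can force the target in 3 moves from there.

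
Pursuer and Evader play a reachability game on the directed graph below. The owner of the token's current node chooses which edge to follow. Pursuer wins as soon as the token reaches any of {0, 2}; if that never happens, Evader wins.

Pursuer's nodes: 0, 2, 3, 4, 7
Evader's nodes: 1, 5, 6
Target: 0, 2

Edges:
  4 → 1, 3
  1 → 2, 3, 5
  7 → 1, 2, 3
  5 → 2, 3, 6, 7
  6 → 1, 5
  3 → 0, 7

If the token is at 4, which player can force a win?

Pursuer

A0 = {0, 2}
A1: add {3, 7} — 3 (Pursuer) has 3→0; 7 (Pursuer) has 7→2.
A2: add {4} — 4 (Pursuer) has 4→3.
A3 = A2; e.g. 1 (Evader) can still go to 5. Fixed point.
4 ∈ A2, so Pursuer can force the target.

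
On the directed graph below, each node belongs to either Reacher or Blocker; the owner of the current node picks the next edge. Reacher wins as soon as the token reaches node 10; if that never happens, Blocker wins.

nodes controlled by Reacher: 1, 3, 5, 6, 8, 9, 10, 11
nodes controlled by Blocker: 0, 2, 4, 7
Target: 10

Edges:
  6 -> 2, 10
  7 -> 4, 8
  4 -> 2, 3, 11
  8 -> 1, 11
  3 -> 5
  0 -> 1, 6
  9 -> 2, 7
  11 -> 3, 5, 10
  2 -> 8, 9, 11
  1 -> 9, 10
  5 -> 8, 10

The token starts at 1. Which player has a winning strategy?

A0 = {10}
A1: add {1, 5, 6, 11} — 1 (Reacher) has 1→10; 5 (Reacher) has 5→10; 6 (Reacher) has 6→10; 11 (Reacher) has 11→10.
1 ∈ A1, so Reacher can force the target.

Reacher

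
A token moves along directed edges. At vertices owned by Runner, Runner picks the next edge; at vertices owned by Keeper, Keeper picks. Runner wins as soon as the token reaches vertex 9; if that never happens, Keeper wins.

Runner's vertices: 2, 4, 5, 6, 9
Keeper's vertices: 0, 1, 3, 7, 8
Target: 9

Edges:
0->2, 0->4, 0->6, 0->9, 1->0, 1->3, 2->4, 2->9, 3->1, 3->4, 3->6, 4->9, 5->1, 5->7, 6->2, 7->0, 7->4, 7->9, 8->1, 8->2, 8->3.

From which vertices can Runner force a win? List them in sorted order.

0, 2, 4, 5, 6, 7, 9

A0 = {9}
A1: add {2, 4} — 2 (Runner) has 2→9; 4 (Runner) has 4→9.
A2: add {6} — 6 (Runner) has 6→2.
A3: add {0} — 0 (Keeper): all of {2, 4, 6, 9} already in.
A4: add {7} — 7 (Keeper): all of {0, 4, 9} already in.
A5: add {5} — 5 (Runner) has 5→7.
A6 = A5; e.g. 1 (Keeper) can still go to 3. Fixed point.
Runner's winning region = {0, 2, 4, 5, 6, 7, 9}.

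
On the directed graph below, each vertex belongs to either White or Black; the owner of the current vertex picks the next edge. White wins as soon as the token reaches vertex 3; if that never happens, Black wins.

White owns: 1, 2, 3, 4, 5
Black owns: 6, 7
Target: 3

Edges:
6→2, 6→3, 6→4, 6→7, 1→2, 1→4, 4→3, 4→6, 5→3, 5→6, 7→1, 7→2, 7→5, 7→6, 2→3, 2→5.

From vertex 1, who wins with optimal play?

White

A0 = {3}
A1: add {2, 4, 5} — 2 (White) has 2→3; 4 (White) has 4→3; 5 (White) has 5→3.
A2: add {1} — 1 (White) has 1→2.
A3 = A2; e.g. 6 (Black) can still go to 7. Fixed point.
1 ∈ A2, so White can force the target.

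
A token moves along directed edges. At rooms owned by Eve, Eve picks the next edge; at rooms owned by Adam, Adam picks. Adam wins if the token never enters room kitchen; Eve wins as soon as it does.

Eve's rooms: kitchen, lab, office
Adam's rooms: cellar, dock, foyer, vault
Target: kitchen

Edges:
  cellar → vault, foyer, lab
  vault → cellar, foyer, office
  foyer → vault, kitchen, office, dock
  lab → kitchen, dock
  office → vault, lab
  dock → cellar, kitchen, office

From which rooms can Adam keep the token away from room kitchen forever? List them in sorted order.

A0 = {kitchen}
A1: add {lab} — lab (Eve) has lab→kitchen.
A2: add {office} — office (Eve) has office→lab.
A3 = A2; e.g. cellar (Adam) can still go to vault. Fixed point.
Eve's attractor = {kitchen, lab, office}; Adam avoids the target exactly from the complement.

cellar, dock, foyer, vault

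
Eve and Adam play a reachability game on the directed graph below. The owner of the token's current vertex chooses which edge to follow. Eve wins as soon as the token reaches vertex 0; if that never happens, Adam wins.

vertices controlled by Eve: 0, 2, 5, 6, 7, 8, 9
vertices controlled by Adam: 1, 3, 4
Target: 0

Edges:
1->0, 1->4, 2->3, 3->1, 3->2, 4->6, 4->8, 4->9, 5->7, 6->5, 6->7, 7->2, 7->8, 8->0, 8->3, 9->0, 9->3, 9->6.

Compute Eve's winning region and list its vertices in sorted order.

A0 = {0}
A1: add {8, 9} — 8 (Eve) has 8→0; 9 (Eve) has 9→0.
A2: add {7} — 7 (Eve) has 7→8.
A3: add {5, 6} — 5 (Eve) has 5→7; 6 (Eve) has 6→7.
A4: add {4} — 4 (Adam): all of {6, 8, 9} already in.
A5: add {1} — 1 (Adam): all of {0, 4} already in.
A6 = A5; e.g. 2 (Eve) has no edge into A5. Fixed point.
Eve's winning region = {0, 1, 4, 5, 6, 7, 8, 9}.

0, 1, 4, 5, 6, 7, 8, 9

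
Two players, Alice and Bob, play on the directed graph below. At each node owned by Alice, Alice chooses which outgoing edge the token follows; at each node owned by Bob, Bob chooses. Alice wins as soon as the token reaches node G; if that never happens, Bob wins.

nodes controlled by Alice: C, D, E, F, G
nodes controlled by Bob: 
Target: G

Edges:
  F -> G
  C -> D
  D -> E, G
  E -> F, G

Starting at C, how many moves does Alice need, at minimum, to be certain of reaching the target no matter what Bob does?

2

A0 = {G}
A1: add {D, E, F} — D (Alice) has D→G; E (Alice) has E→G; F (Alice) has F→G.
A2: add {C} — C (Alice) has C→D.
A2 = all vertices. Fixed point.
C enters the attractor at level 2, so Alice can force the target in 2 moves from there.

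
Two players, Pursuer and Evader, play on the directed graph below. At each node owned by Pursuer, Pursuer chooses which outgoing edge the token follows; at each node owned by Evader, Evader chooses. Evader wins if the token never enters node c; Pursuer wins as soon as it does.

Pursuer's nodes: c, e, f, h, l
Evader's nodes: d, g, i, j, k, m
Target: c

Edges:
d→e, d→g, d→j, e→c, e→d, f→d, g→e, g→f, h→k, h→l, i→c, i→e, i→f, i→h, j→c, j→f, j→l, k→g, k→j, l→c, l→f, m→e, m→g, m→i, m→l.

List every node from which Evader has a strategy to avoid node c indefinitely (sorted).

A0 = {c}
A1: add {e, l} — e (Pursuer) has e→c; l (Pursuer) has l→c.
A2: add {h} — h (Pursuer) has h→l.
A3 = A2; e.g. d (Evader) can still go to g. Fixed point.
Pursuer's attractor = {c, e, h, l}; Evader avoids the target exactly from the complement.

d, f, g, i, j, k, m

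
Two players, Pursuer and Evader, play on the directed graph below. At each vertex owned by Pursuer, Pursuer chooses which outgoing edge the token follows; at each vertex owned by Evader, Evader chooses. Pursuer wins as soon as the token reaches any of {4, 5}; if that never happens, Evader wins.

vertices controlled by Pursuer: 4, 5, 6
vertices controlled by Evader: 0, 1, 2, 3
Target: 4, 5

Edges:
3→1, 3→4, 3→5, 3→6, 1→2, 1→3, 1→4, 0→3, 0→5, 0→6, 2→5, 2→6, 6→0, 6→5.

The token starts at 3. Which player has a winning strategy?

Evader

A0 = {4, 5}
A1: add {6} — 6 (Pursuer) has 6→5.
A2: add {2} — 2 (Evader): all of {5, 6} already in.
A3 = A2; e.g. 0 (Evader) can still go to 3. Fixed point.
3 never enters the attractor, so Evader can avoid the target forever.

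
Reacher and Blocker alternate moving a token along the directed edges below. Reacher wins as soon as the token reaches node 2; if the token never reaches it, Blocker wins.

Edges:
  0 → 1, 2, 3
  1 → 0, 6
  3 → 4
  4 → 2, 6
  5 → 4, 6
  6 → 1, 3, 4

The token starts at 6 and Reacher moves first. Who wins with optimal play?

Track states (vertex, player-to-move).
A0 = {(2,Reacher), (2,Blocker)}
A1: add {(0,Reacher), (4,Reacher)}.
A2: add {(3,Blocker)}.
A3: add {(6,Reacher)}.
(6,Reacher) ∈ A3 ⇒ Reacher forces the target.

Reacher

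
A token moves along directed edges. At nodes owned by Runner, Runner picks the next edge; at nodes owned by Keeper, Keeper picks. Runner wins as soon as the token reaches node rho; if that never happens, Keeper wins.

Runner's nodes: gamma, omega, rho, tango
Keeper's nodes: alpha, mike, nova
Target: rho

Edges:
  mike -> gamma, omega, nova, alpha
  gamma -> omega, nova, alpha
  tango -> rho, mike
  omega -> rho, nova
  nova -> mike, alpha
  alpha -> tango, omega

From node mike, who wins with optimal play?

Keeper

A0 = {rho}
A1: add {omega, tango} — tango (Runner) has tango→rho; omega (Runner) has omega→rho.
A2: add {alpha, gamma} — gamma (Runner) has gamma→omega; alpha (Keeper): all of {tango, omega} already in.
A3 = A2; e.g. mike (Keeper) can still go to nova. Fixed point.
mike never enters the attractor, so Keeper can avoid the target forever.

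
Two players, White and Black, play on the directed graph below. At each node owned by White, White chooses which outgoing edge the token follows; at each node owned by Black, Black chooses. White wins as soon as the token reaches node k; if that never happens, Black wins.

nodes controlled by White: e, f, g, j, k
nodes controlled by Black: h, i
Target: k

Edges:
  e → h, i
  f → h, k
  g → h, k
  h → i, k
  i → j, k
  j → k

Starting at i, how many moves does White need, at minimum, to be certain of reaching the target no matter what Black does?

A0 = {k}
A1: add {f, g, j} — f (White) has f→k; g (White) has g→k; j (White) has j→k.
A2: add {i} — i (Black): all of {j, k} already in.
i enters the attractor at level 2, so White can force the target in 2 moves from there.

2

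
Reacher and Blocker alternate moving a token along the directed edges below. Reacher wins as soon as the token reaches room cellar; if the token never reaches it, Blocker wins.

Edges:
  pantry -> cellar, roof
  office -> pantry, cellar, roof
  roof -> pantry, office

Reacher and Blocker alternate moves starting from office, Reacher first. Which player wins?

Track states (vertex, player-to-move).
A0 = {(cellar,Reacher), (cellar,Blocker)}
A1: add {(pantry,Reacher), (office,Reacher)}.
(office,Reacher) ∈ A1 ⇒ Reacher forces the target.

Reacher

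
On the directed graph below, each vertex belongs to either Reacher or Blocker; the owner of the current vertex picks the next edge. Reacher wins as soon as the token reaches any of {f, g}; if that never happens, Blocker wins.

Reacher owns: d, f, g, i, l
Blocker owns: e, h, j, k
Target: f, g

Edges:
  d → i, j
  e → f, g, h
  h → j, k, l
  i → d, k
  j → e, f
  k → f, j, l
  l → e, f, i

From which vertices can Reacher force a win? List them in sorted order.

A0 = {f, g}
A1: add {l} — l (Reacher) has l→f.
A2 = A1; e.g. d (Reacher) has no edge into A1. Fixed point.
Reacher's winning region = {f, g, l}.

f, g, l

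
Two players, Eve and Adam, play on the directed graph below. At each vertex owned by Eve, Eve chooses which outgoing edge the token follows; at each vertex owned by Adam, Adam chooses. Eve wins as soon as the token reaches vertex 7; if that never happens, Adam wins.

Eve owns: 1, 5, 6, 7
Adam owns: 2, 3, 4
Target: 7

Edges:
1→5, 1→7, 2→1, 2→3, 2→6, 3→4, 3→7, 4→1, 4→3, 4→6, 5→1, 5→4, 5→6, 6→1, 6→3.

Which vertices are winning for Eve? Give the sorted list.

1, 5, 6, 7

A0 = {7}
A1: add {1} — 1 (Eve) has 1→7.
A2: add {5, 6} — 5 (Eve) has 5→1; 6 (Eve) has 6→1.
A3 = A2; e.g. 2 (Adam) can still go to 3. Fixed point.
Eve's winning region = {1, 5, 6, 7}.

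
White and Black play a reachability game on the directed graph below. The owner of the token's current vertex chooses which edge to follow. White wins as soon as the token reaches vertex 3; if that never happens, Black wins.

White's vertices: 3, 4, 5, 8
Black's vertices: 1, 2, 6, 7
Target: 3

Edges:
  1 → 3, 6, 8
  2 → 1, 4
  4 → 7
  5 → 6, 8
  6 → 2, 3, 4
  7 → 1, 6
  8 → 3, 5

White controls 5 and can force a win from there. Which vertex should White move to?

A0 = {3}
A1: add {8} — 8 (White) has 8→3.
A2: add {5} — 5 (White) has 5→8.
A3 = A2; e.g. 1 (Black) can still go to 6. Fixed point.
From 5, successor 8 is in the attractor (rank 1); the other successor 6 is not.

8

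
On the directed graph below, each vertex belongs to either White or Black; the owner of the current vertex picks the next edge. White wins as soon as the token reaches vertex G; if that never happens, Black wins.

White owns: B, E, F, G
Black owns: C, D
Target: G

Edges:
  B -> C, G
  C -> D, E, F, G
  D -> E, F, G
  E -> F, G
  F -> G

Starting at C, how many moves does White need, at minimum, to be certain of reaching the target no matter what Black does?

A0 = {G}
A1: add {B, E, F} — B (White) has B→G; E (White) has E→G; F (White) has F→G.
A2: add {D} — D (Black): all of {E, F, G} already in.
A3: add {C} — C (Black): all of {D, E, F, G} already in.
A3 = all vertices. Fixed point.
C enters the attractor at level 3, so White can force the target in 3 moves from there.

3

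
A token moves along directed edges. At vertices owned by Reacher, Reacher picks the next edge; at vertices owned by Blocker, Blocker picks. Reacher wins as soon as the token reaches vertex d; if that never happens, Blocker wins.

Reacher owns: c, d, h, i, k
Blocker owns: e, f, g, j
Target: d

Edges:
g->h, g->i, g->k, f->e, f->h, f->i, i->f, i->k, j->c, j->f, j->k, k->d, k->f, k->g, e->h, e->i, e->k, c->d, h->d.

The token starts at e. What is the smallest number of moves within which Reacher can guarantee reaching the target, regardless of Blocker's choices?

A0 = {d}
A1: add {c, h, k} — c (Reacher) has c→d; h (Reacher) has h→d; k (Reacher) has k→d.
A2: add {i} — i (Reacher) has i→k.
A3: add {e, g} — e (Blocker): all of {h, i, k} already in; g (Blocker): all of {h, i, k} already in.
e enters the attractor at level 3, so Reacher can force the target in 3 moves from there.

3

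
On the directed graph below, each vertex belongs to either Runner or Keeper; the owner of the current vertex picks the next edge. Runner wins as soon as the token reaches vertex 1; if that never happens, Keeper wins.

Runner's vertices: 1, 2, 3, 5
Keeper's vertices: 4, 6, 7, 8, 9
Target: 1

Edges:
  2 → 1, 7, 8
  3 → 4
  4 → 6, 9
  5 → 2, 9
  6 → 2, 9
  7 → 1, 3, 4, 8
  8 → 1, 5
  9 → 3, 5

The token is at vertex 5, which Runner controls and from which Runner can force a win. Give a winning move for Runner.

2

A0 = {1}
A1: add {2} — 2 (Runner) has 2→1.
A2: add {5} — 5 (Runner) has 5→2.
A3: add {8} — 8 (Keeper): all of {1, 5} already in.
A4 = A3; e.g. 3 (Runner) has no edge into A3. Fixed point.
From 5, successor 2 is in the attractor (rank 1); the other successor 9 is not.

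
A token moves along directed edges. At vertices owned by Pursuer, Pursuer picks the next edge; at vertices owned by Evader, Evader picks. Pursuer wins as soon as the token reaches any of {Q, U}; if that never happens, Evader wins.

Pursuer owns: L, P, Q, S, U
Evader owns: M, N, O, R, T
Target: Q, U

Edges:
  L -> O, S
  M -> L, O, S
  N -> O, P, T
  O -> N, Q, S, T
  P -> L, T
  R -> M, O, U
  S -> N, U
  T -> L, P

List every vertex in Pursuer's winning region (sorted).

A0 = {Q, U}
A1: add {S} — S (Pursuer) has S→U.
A2: add {L} — L (Pursuer) has L→S.
A3: add {P} — P (Pursuer) has P→L.
A4: add {T} — T (Evader): all of {L, P} already in.
A5 = A4; e.g. M (Evader) can still go to O. Fixed point.
Pursuer's winning region = {L, P, Q, S, T, U}.

L, P, Q, S, T, U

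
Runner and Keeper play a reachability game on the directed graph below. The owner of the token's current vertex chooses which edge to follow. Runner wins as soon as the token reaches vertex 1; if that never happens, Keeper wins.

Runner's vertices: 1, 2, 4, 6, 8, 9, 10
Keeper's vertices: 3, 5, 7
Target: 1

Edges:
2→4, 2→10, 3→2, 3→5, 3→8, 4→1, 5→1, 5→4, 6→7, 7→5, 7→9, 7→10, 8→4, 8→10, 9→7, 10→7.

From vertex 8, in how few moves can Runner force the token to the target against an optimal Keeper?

A0 = {1}
A1: add {4} — 4 (Runner) has 4→1.
A2: add {2, 5, 8} — 2 (Runner) has 2→4; 5 (Keeper): all of {1, 4} already in; 8 (Runner) has 8→4.
8 enters the attractor at level 2, so Runner can force the target in 2 moves from there.

2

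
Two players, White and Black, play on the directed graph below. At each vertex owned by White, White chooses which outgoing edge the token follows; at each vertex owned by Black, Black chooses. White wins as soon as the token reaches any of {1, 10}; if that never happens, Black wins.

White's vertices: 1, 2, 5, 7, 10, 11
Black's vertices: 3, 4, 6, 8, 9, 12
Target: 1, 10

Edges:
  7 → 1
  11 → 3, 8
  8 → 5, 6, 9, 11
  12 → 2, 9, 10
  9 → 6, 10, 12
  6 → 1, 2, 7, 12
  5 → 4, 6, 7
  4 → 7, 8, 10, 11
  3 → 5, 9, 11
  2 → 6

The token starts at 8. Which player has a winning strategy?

A0 = {1, 10}
A1: add {7} — 7 (White) has 7→1.
A2: add {5} — 5 (White) has 5→7.
A3 = A2; e.g. 2 (White) has no edge into A2. Fixed point.
8 never enters the attractor, so Black can avoid the target forever.

Black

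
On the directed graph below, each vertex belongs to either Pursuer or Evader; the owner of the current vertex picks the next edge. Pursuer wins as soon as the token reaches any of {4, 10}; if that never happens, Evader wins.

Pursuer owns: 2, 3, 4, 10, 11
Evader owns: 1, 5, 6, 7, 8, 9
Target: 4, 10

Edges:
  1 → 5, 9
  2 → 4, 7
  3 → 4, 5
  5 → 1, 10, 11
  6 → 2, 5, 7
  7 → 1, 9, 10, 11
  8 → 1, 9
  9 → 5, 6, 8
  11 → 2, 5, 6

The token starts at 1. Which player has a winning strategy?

Evader

A0 = {4, 10}
A1: add {2, 3} — 2 (Pursuer) has 2→4; 3 (Pursuer) has 3→4.
A2: add {11} — 11 (Pursuer) has 11→2.
A3 = A2; e.g. 1 (Evader) can still go to 5. Fixed point.
1 never enters the attractor, so Evader can avoid the target forever.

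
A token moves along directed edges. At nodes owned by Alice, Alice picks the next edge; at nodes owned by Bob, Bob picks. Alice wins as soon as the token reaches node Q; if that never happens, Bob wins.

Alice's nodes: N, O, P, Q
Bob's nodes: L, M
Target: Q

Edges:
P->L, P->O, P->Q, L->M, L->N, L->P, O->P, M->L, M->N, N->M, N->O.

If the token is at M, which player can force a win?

A0 = {Q}
A1: add {P} — P (Alice) has P→Q.
A2: add {O} — O (Alice) has O→P.
A3: add {N} — N (Alice) has N→O.
A4 = A3; e.g. L (Bob) can still go to M. Fixed point.
M never enters the attractor, so Bob can avoid the target forever.

Bob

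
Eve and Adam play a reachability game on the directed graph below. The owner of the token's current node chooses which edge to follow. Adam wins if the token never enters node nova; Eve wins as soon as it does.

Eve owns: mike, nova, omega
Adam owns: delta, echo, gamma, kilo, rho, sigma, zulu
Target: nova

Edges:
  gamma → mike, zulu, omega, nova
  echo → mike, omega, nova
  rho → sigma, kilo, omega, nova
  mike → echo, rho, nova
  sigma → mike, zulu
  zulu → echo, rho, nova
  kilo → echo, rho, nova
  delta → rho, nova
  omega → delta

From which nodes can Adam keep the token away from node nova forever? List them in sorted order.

delta, echo, gamma, kilo, omega, rho, sigma, zulu

A0 = {nova}
A1: add {mike} — mike (Eve) has mike→nova.
A2 = A1; e.g. gamma (Adam) can still go to zulu. Fixed point.
Eve's attractor = {mike, nova}; Adam avoids the target exactly from the complement.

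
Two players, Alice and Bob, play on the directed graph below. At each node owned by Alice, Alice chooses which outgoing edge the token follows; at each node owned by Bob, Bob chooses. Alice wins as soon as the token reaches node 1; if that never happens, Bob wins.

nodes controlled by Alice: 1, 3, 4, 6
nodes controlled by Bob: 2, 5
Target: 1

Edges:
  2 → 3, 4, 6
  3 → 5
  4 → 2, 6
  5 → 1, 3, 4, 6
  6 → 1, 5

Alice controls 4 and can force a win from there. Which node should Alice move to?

6

A0 = {1}
A1: add {6} — 6 (Alice) has 6→1.
A2: add {4} — 4 (Alice) has 4→6.
A3 = A2; e.g. 2 (Bob) can still go to 3. Fixed point.
From 4, successor 6 is in the attractor (rank 1); the other successor 2 is not.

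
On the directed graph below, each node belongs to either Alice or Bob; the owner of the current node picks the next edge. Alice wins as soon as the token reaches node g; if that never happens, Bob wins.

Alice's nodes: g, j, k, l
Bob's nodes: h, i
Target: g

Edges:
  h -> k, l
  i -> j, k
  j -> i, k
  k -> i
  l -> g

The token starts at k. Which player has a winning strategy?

Bob

A0 = {g}
A1: add {l} — l (Alice) has l→g.
A2 = A1; e.g. h (Bob) can still go to k. Fixed point.
k never enters the attractor, so Bob can avoid the target forever.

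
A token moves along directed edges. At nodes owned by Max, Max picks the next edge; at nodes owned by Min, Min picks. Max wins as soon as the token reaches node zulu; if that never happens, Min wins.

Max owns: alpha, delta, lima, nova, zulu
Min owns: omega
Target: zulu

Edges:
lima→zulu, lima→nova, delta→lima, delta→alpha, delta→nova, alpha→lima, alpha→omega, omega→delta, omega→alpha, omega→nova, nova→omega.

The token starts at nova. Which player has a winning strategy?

Min

A0 = {zulu}
A1: add {lima} — lima (Max) has lima→zulu.
A2: add {alpha, delta} — delta (Max) has delta→lima; alpha (Max) has alpha→lima.
A3 = A2; e.g. omega (Min) can still go to nova. Fixed point.
nova never enters the attractor, so Min can avoid the target forever.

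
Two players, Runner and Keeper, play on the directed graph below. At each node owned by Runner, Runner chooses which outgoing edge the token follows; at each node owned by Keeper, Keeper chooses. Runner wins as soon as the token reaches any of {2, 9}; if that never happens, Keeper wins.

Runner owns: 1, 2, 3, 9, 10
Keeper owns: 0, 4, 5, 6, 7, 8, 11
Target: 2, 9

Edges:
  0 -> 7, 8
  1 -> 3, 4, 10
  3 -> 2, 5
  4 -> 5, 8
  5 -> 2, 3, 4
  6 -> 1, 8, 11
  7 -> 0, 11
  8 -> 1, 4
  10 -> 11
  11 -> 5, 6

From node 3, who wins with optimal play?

A0 = {2, 9}
A1: add {3} — 3 (Runner) has 3→2.
3 ∈ A1, so Runner can force the target.

Runner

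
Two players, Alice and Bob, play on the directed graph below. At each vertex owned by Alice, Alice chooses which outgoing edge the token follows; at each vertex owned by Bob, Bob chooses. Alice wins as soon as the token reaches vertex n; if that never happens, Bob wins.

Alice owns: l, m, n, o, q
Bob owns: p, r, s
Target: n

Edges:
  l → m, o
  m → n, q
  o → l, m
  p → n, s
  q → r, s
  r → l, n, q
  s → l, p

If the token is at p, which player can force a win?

A0 = {n}
A1: add {m} — m (Alice) has m→n.
A2: add {l, o} — l (Alice) has l→m; o (Alice) has o→m.
A3 = A2; e.g. p (Bob) can still go to s. Fixed point.
p never enters the attractor, so Bob can avoid the target forever.

Bob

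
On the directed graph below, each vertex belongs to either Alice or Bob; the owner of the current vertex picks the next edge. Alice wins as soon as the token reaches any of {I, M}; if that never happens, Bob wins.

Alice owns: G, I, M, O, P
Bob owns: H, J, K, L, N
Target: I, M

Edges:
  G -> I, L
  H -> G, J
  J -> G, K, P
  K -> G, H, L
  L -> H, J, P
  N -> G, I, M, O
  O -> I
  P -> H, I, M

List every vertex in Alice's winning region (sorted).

A0 = {I, M}
A1: add {G, O, P} — G (Alice) has G→I; O (Alice) has O→I; P (Alice) has P→I.
A2: add {N} — N (Bob): all of {G, I, M, O} already in.
A3 = A2; e.g. H (Bob) can still go to J. Fixed point.
Alice's winning region = {G, I, M, N, O, P}.

G, I, M, N, O, P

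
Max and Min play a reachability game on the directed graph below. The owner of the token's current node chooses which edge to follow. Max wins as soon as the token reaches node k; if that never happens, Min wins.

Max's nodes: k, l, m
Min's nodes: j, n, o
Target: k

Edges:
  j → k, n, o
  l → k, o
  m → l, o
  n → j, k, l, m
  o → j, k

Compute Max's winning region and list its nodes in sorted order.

k, l, m

A0 = {k}
A1: add {l} — l (Max) has l→k.
A2: add {m} — m (Max) has m→l.
A3 = A2; e.g. j (Min) can still go to n. Fixed point.
Max's winning region = {k, l, m}.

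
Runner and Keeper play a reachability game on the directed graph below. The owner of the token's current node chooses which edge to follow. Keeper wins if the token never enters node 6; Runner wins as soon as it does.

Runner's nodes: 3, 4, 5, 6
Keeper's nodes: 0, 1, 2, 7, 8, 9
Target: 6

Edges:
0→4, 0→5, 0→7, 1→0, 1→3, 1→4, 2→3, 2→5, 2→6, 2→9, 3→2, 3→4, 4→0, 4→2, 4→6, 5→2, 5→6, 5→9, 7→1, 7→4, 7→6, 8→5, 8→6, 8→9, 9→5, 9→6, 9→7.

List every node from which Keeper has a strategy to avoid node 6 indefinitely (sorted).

0, 1, 2, 7, 8, 9

A0 = {6}
A1: add {4, 5} — 4 (Runner) has 4→6; 5 (Runner) has 5→6.
A2: add {3} — 3 (Runner) has 3→4.
A3 = A2; e.g. 0 (Keeper) can still go to 7. Fixed point.
Runner's attractor = {3, 4, 5, 6}; Keeper avoids the target exactly from the complement.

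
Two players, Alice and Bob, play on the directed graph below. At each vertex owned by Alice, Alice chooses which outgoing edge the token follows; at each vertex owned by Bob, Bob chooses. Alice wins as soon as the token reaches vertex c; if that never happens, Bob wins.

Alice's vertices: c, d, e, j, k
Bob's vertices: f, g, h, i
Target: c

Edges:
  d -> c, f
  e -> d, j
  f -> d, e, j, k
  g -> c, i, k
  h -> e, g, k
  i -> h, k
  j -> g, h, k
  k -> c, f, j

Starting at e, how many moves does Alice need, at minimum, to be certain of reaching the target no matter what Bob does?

2

A0 = {c}
A1: add {d, k} — d (Alice) has d→c; k (Alice) has k→c.
A2: add {e, j} — e (Alice) has e→d; j (Alice) has j→k.
e enters the attractor at level 2, so Alice can force the target in 2 moves from there.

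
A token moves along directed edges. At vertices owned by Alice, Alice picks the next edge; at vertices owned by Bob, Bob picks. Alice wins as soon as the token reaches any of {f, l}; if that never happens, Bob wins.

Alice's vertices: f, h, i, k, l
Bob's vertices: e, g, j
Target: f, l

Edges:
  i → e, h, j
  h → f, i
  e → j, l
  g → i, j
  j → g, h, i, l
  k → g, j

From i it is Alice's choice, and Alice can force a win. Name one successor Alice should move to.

h

A0 = {f, l}
A1: add {h} — h (Alice) has h→f.
A2: add {i} — i (Alice) has i→h.
A3 = A2; e.g. e (Bob) can still go to j. Fixed point.
From i, successor h is in the attractor (rank 1); the other successors e, j are not.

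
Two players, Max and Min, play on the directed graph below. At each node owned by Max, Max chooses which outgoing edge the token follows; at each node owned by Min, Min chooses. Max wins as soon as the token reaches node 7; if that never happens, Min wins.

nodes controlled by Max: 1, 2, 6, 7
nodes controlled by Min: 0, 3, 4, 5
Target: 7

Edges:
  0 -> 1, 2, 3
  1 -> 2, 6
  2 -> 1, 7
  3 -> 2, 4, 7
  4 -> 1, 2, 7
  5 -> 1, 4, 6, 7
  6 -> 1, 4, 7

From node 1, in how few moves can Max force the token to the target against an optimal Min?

A0 = {7}
A1: add {2, 6} — 2 (Max) has 2→7; 6 (Max) has 6→7.
A2: add {1} — 1 (Max) has 1→2.
1 enters the attractor at level 2, so Max can force the target in 2 moves from there.

2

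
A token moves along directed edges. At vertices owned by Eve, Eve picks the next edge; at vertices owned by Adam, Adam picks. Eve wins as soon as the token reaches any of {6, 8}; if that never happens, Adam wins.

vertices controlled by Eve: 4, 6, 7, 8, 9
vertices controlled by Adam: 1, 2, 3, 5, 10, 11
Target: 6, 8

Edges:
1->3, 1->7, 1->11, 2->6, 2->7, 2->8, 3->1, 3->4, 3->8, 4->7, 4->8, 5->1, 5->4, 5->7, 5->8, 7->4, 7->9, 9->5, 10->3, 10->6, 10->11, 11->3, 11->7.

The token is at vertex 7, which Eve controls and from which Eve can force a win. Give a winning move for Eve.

A0 = {6, 8}
A1: add {4} — 4 (Eve) has 4→8.
A2: add {7} — 7 (Eve) has 7→4.
A3: add {2} — 2 (Adam): all of {6, 7, 8} already in.
A4 = A3; e.g. 1 (Adam) can still go to 3. Fixed point.
From 7, successor 4 is in the attractor (rank 1); the other successor 9 is not.

4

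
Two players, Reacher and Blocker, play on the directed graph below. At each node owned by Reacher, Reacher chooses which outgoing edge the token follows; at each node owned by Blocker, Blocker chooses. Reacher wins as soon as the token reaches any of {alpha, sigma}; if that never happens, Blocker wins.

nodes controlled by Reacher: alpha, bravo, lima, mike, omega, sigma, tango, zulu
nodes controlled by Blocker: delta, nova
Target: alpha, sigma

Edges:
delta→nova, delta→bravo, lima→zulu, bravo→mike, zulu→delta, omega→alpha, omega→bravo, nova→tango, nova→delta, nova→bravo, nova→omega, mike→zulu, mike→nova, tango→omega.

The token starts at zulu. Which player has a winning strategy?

A0 = {alpha, sigma}
A1: add {omega} — omega (Reacher) has omega→alpha.
A2: add {tango} — tango (Reacher) has tango→omega.
A3 = A2; e.g. zulu (Reacher) has no edge into A2. Fixed point.
zulu never enters the attractor, so Blocker can avoid the target forever.

Blocker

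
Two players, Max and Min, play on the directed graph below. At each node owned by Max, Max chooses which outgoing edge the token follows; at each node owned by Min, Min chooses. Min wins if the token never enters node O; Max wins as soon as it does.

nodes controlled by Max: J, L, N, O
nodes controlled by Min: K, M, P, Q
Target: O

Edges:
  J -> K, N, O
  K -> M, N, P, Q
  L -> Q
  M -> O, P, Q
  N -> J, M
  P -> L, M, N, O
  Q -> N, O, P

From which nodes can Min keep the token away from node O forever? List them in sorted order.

K, L, M, P, Q

A0 = {O}
A1: add {J} — J (Max) has J→O.
A2: add {N} — N (Max) has N→J.
A3 = A2; e.g. K (Min) can still go to M. Fixed point.
Max's attractor = {J, N, O}; Min avoids the target exactly from the complement.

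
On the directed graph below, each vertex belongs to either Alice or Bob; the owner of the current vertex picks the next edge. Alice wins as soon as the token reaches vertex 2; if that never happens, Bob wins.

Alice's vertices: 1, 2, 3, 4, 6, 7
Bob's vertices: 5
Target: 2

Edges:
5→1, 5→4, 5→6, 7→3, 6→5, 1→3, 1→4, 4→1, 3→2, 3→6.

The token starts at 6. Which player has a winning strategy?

Bob

A0 = {2}
A1: add {3} — 3 (Alice) has 3→2.
A2: add {1, 7} — 1 (Alice) has 1→3; 7 (Alice) has 7→3.
A3: add {4} — 4 (Alice) has 4→1.
A4 = A3; e.g. 5 (Bob) can still go to 6. Fixed point.
6 never enters the attractor, so Bob can avoid the target forever.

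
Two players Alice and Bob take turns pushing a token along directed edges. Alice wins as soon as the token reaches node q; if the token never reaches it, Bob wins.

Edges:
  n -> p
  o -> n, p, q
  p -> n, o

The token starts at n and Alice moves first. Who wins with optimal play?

Track states (vertex, player-to-move).
A0 = {(q,Alice), (q,Bob)}
A1: add {(o,Alice)}.
A2 = A1; e.g. (n,Alice) stays out. (n,Alice) never enters ⇒ Bob avoids the target.

Bob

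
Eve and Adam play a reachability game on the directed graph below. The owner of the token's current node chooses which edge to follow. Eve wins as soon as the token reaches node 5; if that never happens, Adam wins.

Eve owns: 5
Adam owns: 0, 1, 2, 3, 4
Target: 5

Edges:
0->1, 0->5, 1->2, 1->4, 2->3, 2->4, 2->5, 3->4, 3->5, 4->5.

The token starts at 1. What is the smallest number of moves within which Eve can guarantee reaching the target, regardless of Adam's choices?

4

A0 = {5}
A1: add {4} — 4 (Adam): all of {5} already in.
A2: add {3} — 3 (Adam): all of {4, 5} already in.
A3: add {2} — 2 (Adam): all of {3, 4, 5} already in.
A4: add {1} — 1 (Adam): all of {2, 4} already in.
1 enters the attractor at level 4, so Eve can force the target in 4 moves from there.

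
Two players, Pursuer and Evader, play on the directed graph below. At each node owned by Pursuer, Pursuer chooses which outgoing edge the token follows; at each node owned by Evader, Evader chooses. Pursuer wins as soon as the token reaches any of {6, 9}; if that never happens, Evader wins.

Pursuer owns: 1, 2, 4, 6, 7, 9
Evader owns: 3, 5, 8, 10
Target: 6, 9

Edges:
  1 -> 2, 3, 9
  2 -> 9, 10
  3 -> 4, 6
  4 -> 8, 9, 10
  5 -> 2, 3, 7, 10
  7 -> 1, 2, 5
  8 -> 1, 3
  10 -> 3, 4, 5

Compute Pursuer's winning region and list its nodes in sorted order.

1, 2, 3, 4, 6, 7, 8, 9

A0 = {6, 9}
A1: add {1, 2, 4} — 1 (Pursuer) has 1→9; 2 (Pursuer) has 2→9; 4 (Pursuer) has 4→9.
A2: add {3, 7} — 3 (Evader): all of {4, 6} already in; 7 (Pursuer) has 7→1.
A3: add {8} — 8 (Evader): all of {1, 3} already in.
A4 = A3; e.g. 5 (Evader) can still go to 10. Fixed point.
Pursuer's winning region = {1, 2, 3, 4, 6, 7, 8, 9}.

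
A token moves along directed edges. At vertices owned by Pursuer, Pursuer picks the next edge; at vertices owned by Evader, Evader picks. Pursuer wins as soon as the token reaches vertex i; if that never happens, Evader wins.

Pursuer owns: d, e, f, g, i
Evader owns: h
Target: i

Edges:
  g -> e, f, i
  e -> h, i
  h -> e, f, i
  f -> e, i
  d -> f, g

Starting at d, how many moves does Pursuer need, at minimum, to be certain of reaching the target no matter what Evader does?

A0 = {i}
A1: add {e, f, g} — e (Pursuer) has e→i; f (Pursuer) has f→i; g (Pursuer) has g→i.
A2: add {d, h} — d (Pursuer) has d→f; h (Evader): all of {e, f, i} already in.
A2 = all vertices. Fixed point.
d enters the attractor at level 2, so Pursuer can force the target in 2 moves from there.

2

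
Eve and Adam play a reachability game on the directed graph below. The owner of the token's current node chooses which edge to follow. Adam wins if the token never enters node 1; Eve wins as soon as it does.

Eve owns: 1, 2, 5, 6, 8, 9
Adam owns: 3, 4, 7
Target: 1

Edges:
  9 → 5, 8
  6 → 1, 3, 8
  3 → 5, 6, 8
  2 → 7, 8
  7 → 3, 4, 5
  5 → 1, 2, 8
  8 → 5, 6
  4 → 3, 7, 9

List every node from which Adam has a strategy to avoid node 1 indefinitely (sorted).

4, 7

A0 = {1}
A1: add {5, 6} — 5 (Eve) has 5→1; 6 (Eve) has 6→1.
A2: add {8, 9} — 8 (Eve) has 8→5; 9 (Eve) has 9→5.
A3: add {2, 3} — 2 (Eve) has 2→8; 3 (Adam): all of {5, 6, 8} already in.
A4 = A3; e.g. 4 (Adam) can still go to 7. Fixed point.
Eve's attractor = {1, 2, 3, 5, 6, 8, 9}; Adam avoids the target exactly from the complement.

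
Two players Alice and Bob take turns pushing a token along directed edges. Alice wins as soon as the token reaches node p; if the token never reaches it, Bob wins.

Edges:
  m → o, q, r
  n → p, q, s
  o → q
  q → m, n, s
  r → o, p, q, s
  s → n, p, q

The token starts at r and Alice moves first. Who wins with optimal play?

Track states (vertex, player-to-move).
A0 = {(p,Alice), (p,Bob)}
A1: add {(n,Alice), (r,Alice), (s,Alice)}.
(r,Alice) ∈ A1 ⇒ Alice forces the target.

Alice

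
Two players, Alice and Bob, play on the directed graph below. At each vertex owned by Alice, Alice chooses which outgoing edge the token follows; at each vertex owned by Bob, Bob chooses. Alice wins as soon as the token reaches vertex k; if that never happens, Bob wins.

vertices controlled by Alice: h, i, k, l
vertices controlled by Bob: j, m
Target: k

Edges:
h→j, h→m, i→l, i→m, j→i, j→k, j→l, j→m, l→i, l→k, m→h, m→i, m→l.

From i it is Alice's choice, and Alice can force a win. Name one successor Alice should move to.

A0 = {k}
A1: add {l} — l (Alice) has l→k.
A2: add {i} — i (Alice) has i→l.
A3 = A2; e.g. h (Alice) has no edge into A2. Fixed point.
From i, successor l is in the attractor (rank 1); the other successor m is not.

l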